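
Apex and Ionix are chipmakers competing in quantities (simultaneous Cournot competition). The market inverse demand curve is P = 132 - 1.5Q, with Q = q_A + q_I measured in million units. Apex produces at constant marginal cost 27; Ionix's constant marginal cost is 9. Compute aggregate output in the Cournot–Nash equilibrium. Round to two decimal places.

Apex's profit: π_A = (132 - 1.5Q)q_A - (27q_A). Setting ∂π_A/∂q_A = 0: 105 - 3q_A - (3/2)(q_I) = 0.
Ionix's profit: π_I = (132 - 1.5Q)q_I - (9q_I). Setting ∂π_I/∂q_I = 0: 123 - 3q_I - (3/2)(q_A) = 0.
So q_A = (105 - (3/2)q_I)/3 and q_I = (123 - (3/2)q_A)/3.
Substituting one into the other gives q_A = 58/3 and q_I = 94/3.
Total output Q = 58/3 + 94/3 = 152/3.

50.67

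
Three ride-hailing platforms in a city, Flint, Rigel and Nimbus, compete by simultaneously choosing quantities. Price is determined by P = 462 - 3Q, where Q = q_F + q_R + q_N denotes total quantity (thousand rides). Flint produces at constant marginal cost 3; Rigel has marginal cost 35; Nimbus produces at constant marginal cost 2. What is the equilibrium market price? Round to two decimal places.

125.50

Flint's profit: π_F = (462 - 3Q)q_F - (3q_F). Setting ∂π_F/∂q_F = 0: 459 - 6q_F - 3(q_R + q_N) = 0.
Rigel's profit: π_R = (462 - 3Q)q_R - (35q_R). Setting ∂π_R/∂q_R = 0: 427 - 6q_R - 3(q_F + q_N) = 0.
Nimbus's profit: π_N = (462 - 3Q)q_N - (2q_N). Setting ∂π_N/∂q_N = 0: 460 - 6q_N - 3(q_F + q_R) = 0.
Adding the 3 first-order conditions: 1346 − 12Q = 0, so Q = 673/6.
Back-substituting: q_F = (459 − 673/2)/3 = 245/6, q_R = (427 − 673/2)/3 = 181/6, q_N = (460 − 673/2)/3 = 247/6.
Total output Q = 673/6, so price P = 462 - 3·(673/6) = 251/2.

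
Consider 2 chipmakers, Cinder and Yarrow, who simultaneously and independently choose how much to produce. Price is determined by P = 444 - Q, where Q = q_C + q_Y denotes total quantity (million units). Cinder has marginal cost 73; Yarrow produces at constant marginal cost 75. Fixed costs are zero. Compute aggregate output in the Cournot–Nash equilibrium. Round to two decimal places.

246.67

Cinder's profit: π_C = (444 - Q)q_C - (73q_C). Setting ∂π_C/∂q_C = 0: 371 - 2q_C - (q_Y) = 0.
Yarrow's first-order condition: 369 - 2q_Y - (q_C) = 0.
So q_C = (371 - q_Y)/2 and q_Y = (369 - q_C)/2.
Solving the pair: q_C = 373/3, q_Y = 367/3.
Total output Q = 373/3 + 367/3 = 740/3.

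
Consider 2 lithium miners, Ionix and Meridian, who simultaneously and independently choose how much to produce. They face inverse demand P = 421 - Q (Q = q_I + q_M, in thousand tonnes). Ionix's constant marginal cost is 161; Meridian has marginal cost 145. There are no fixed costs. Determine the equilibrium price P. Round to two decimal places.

Ionix's profit: π_I = (421 - Q)q_I - (161q_I). Setting ∂π_I/∂q_I = 0: 260 - 2q_I - (q_M) = 0.
Meridian's first-order condition: 276 - 2q_M - (q_I) = 0.
So q_I = (260 - q_M)/2 and q_M = (276 - q_I)/2.
Solving the pair: q_I = 244/3, q_M = 292/3.
Total output Q = 536/3, so price P = 421 - 536/3 = 727/3.

242.33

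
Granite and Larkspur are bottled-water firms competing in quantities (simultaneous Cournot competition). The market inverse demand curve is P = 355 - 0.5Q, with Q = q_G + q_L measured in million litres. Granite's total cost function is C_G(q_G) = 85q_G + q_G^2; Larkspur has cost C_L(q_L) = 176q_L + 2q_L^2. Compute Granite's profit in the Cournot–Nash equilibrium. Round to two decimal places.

10954.51

Granite's profit: π_G = (355 - 0.5Q)q_G - (85q_G + q_G²). Setting ∂π_G/∂q_G = 0: 270 - 3q_G - (1/2)(q_L) = 0.
Larkspur's profit: π_L = (355 - 0.5Q)q_L - (176q_L + 2q_L²). Setting ∂π_L/∂q_L = 0: 179 - 5q_L - (1/2)(q_G) = 0.
Rearranging gives the reaction functions q_G = (270 - (1/2)q_L)/3 and q_L = (179 - (1/2)q_G)/5.
Solving the pair: q_G = 85.4576, q_L = 1608/59.
Price P = 355 - (1/2)·112.7119 = 298.6441.
Granite's profit: 298.6441·85.4576 - 85·85.4576 - 85.4576² = 10954.5090.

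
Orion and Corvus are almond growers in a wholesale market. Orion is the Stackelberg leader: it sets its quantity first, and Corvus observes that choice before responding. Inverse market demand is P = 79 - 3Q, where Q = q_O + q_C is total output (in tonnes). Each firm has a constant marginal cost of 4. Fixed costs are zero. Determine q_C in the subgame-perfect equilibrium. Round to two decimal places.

6.25

Solve by backward induction. Given q_O, the follower Corvus maximises π_C = (79 - 3q_O - 3q_C)q_C - 4q_C.
Follower FOC: 75 - 3q_O - 6q_C = 0, so q_C(q_O) = (75 - 3q_O)/6.
Orion substitutes q_C(q_O) into its own profit: π_O = q_O(79 - 3q_O - (75 - 3q_O)/2) - 4q_O = (83/2 - (3/2)q_O)q_O - 4q_O.
The leader's first-order condition 75/2 - 3q_O = 0 yields q_O = 25/2.
Then q_C = (75 - 3·(25/2))/6 = 25/4.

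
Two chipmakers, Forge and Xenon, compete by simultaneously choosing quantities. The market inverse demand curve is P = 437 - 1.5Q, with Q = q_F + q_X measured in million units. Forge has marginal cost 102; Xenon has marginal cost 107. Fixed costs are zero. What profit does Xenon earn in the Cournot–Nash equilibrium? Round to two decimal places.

7824.07

Forge's profit: π_F = (437 - 1.5Q)q_F - (102q_F). Setting ∂π_F/∂q_F = 0: 335 - 3q_F - (3/2)(q_X) = 0.
Xenon's first-order condition: 330 - 3q_X - (3/2)(q_F) = 0.
Best responses: q_F = (335 - (3/2)q_X)/3, q_X = (330 - (3/2)q_F)/3.
Solving the pair: q_F = 680/9, q_X = 650/9.
Price P = 437 - (3/2)·(1330/9) = 646/3.
Xenon's profit: (646/3 - 107)·(650/9) = 7824.0741.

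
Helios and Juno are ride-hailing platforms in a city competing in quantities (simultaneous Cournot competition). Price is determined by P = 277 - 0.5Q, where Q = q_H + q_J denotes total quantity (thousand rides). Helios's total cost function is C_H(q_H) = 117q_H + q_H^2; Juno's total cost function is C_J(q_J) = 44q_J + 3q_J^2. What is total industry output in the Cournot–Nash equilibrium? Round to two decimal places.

Helios's profit: π_H = (277 - 0.5Q)q_H - (117q_H + q_H²). Setting ∂π_H/∂q_H = 0: 160 - 3q_H - (1/2)(q_J) = 0.
Juno's first-order condition: 233 - 7q_J - (1/2)(q_H) = 0.
Rearranging gives the reaction functions q_H = (160 - (1/2)q_J)/3 and q_J = (233 - (1/2)q_H)/7.
Solving the pair: q_H = 48.3614, q_J = 29.8313.
Total output Q = 48.3614 + 29.8313 = 78.1928.

78.19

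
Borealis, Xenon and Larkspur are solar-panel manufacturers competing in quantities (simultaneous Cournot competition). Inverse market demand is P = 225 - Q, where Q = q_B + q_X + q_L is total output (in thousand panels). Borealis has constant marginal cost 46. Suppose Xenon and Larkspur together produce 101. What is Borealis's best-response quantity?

With rivals' combined output fixed at 101, Borealis's profit is π_B = (225 - 101 - q_B)q_B - (46q_B) = (124 - q_B)q_B - (46q_B).
∂π_B/∂q_B = 78 - 2q_B = 0, so q_B = 39.

39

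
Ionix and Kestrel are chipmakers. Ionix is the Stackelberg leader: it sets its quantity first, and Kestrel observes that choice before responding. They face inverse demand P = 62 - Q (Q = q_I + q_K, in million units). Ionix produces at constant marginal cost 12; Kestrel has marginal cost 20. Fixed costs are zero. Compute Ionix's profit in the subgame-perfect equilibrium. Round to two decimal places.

Solve by backward induction. Given q_I, the follower Kestrel maximises π_K = (62 - q_I - q_K)q_K - 20q_K.
∂π_K/∂q_K = 42 - q_I - 2q_K = 0 gives the reaction function q_K = (42 - q_I)/2.
The leader anticipates this reaction. Substituting into P = 62 - Q gives P = 41 - (1/2)q_I, so π_I = (41 - (1/2)q_I)q_I - 12q_I.
The leader's first-order condition 29 - q_I = 0 yields q_I = 29.
Then q_K = (42 - 29)/2 = 13/2.
Price P = 62 - 71/2 = 53/2.
Ionix's profit: (53/2 - 12)·29 = 841/2.

420.50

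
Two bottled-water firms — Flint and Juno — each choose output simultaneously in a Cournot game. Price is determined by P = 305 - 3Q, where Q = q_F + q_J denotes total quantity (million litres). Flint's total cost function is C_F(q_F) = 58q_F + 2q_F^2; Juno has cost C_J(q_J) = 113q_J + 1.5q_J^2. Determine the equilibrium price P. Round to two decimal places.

Flint's profit: π_F = (305 - 3Q)q_F - (58q_F + 2q_F²). Setting ∂π_F/∂q_F = 0: 247 - 10q_F - 3(q_J) = 0.
Juno's profit: π_J = (305 - 3Q)q_J - (113q_J + (3/2)q_J²). Setting ∂π_J/∂q_J = 0: 192 - 9q_J - 3(q_F) = 0.
So q_F = (247 - 3q_J)/10 and q_J = (192 - 3q_F)/9.
Substituting one into the other gives q_F = 61/3 and q_J = 131/9.
Total output Q = 314/9, so price P = 305 - 3·(314/9) = 601/3.

200.33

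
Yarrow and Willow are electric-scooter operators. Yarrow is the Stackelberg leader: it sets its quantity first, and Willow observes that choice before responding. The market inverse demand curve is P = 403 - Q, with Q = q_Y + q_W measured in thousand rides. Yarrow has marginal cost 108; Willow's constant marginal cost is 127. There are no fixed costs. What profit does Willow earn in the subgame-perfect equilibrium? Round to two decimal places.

3540.25

Solve by backward induction. Given q_Y, the follower Willow maximises π_W = (403 - q_Y - q_W)q_W - 127q_W.
Setting the follower's marginal profit to zero, 276 - q_Y - 2q_W = 0, i.e. q_W = (276 - q_Y)/2.
Yarrow substitutes q_W(q_Y) into its own profit: π_Y = q_Y(403 - q_Y - (276 - q_Y)/2) - 108q_Y = (265 - (1/2)q_Y)q_Y - 108q_Y.
The leader's first-order condition 157 - q_Y = 0 yields q_Y = 157.
Then q_W = (276 - 157)/2 = 119/2.
Price P = 403 - 433/2 = 373/2.
Willow's profit: (373/2 - 127)·(119/2) = 3540.2500.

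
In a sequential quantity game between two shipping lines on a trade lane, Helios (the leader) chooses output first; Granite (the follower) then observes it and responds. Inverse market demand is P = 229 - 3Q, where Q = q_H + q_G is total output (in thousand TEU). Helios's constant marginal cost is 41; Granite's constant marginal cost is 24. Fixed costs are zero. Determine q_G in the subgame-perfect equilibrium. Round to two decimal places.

The follower Granite best-responds to any q_H: π_G = (229 - 3Q)q_G - 24q_G.
Setting the follower's marginal profit to zero, 205 - 3q_H - 6q_G = 0, i.e. q_G = (205 - 3q_H)/6.
Helios substitutes q_G(q_H) into its own profit: π_H = q_H(229 - 3q_H - (205 - 3q_H)/2) - 41q_H = (253/2 - (3/2)q_H)q_H - 41q_H.
Maximising: ∂π_H/∂q_H = 171/2 - 3q_H = 0, giving q_H = 57/2.
Then q_G = (205 - 3·(57/2))/6 = 239/12.

19.92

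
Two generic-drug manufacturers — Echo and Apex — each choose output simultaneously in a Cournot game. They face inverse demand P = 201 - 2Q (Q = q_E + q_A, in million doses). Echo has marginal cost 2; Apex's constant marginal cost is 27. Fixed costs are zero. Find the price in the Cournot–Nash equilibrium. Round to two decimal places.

76.67

Echo's profit: π_E = (201 - 2Q)q_E - (2q_E). Setting ∂π_E/∂q_E = 0: 199 - 4q_E - 2(q_A) = 0.
Apex's first-order condition: 174 - 4q_A - 2(q_E) = 0.
Best responses: q_E = (199 - 2q_A)/4, q_A = (174 - 2q_E)/4.
Substituting one into the other gives q_E = 112/3 and q_A = 149/6.
Total output Q = 373/6, so price P = 201 - 2·(373/6) = 230/3.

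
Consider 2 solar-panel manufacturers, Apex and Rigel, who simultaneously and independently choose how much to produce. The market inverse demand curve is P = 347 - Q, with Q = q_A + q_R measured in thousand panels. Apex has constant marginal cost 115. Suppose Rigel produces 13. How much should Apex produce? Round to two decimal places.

109.50

With the rival's output fixed at 13, Apex's profit is π_A = (347 - 13 - q_A)q_A - (115q_A) = (334 - q_A)q_A - (115q_A).
∂π_A/∂q_A = 219 - 2q_A = 0, so q_A = 219/2.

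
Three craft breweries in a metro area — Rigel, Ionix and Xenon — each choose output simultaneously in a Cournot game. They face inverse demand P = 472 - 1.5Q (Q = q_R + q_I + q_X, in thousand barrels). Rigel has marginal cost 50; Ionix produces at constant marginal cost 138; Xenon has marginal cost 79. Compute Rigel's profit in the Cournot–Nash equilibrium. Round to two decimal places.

Rigel's profit: π_R = (472 - 1.5Q)q_R - (50q_R). Setting ∂π_R/∂q_R = 0: 422 - 3q_R - (3/2)(q_I + q_X) = 0.
Ionix's profit: π_I = (472 - 1.5Q)q_I - (138q_I). Setting ∂π_I/∂q_I = 0: 334 - 3q_I - (3/2)(q_R + q_X) = 0.
Xenon's first-order condition: 393 - 3q_X - (3/2)(q_R + q_I) = 0.
Summing all 3 equations gives 1149 − 6Q = 0, hence Q = 383/2.
Back-substituting: q_R = (422 − 1149/4)/(3/2) = 539/6, q_I = (334 − 1149/4)/(3/2) = 187/6, q_X = (393 − 1149/4)/(3/2) = 141/2.
Price P = 472 - (3/2)·(383/2) = 739/4.
Rigel's profit: (739/4 - 50)·(539/6) = 12105.0417.

12105.04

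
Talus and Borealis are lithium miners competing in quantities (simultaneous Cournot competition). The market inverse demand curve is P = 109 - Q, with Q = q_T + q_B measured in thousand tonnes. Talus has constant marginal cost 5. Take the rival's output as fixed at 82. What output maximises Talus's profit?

11

With the rival's output fixed at 82, Talus's profit is π_T = (109 - 82 - q_T)q_T - (5q_T) = (27 - q_T)q_T - (5q_T).
∂π_T/∂q_T = 22 - 2q_T = 0, so q_T = 11.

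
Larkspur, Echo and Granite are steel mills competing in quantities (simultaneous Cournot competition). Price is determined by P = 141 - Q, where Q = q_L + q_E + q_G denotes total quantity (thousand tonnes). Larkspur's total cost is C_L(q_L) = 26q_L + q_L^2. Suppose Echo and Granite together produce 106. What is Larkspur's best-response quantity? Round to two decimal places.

With rivals' combined output fixed at 106, Larkspur's profit is π_L = (141 - 106 - q_L)q_L - (26q_L + q_L²) = (35 - q_L)q_L - (26q_L + q_L²).
∂π_L/∂q_L = 9 - 4q_L = 0, so q_L = 9/4.

2.25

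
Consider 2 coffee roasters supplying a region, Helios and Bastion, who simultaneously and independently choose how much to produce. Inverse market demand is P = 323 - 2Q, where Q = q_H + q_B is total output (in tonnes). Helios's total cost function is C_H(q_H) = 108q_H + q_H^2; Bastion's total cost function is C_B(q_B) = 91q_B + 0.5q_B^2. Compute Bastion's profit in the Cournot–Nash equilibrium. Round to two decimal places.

3422.50

Helios's profit: π_H = (323 - 2Q)q_H - (108q_H + q_H²). Setting ∂π_H/∂q_H = 0: 215 - 6q_H - 2(q_B) = 0.
Bastion's profit: π_B = (323 - 2Q)q_B - (91q_B + (1/2)q_B²). Setting ∂π_B/∂q_B = 0: 232 - 5q_B - 2(q_H) = 0.
So q_H = (215 - 2q_B)/6 and q_B = (232 - 2q_H)/5.
Solving the pair: q_H = 47/2, q_B = 37.
Price P = 323 - 2·(121/2) = 202.
Bastion's profit: 202·37 - 91·37 - (1/2)·37² = 3422.5000.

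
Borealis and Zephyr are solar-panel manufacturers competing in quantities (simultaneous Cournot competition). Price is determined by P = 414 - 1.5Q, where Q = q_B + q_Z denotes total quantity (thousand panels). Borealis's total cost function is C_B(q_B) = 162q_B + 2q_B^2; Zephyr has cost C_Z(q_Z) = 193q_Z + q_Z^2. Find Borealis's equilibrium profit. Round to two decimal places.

Borealis's profit: π_B = (414 - 1.5Q)q_B - (162q_B + 2q_B²). Setting ∂π_B/∂q_B = 0: 252 - 7q_B - (3/2)(q_Z) = 0.
Zephyr's first-order condition: 221 - 5q_Z - (3/2)(q_B) = 0.
Rearranging gives the reaction functions q_B = (252 - (3/2)q_Z)/7 and q_Z = (221 - (3/2)q_B)/5.
Solving the pair: q_B = 28.3511, q_Z = 35.6947.
Price P = 414 - (3/2)·64.0458 = 317.9313.
Borealis's profit: 317.9313·28.3511 - 162·28.3511 - 2·28.3511² = 2813.2560.

2813.26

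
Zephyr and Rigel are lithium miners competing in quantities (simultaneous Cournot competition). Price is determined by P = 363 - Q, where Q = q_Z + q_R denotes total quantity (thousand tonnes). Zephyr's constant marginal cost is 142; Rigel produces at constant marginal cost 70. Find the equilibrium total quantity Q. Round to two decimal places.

171.33

Zephyr's profit: π_Z = (363 - Q)q_Z - (142q_Z). Setting ∂π_Z/∂q_Z = 0: 221 - 2q_Z - (q_R) = 0.
Rigel's first-order condition: 293 - 2q_R - (q_Z) = 0.
Best responses: q_Z = (221 - q_R)/2, q_R = (293 - q_Z)/2.
Substituting one into the other gives q_Z = 149/3 and q_R = 365/3.
Total output Q = 149/3 + 365/3 = 514/3.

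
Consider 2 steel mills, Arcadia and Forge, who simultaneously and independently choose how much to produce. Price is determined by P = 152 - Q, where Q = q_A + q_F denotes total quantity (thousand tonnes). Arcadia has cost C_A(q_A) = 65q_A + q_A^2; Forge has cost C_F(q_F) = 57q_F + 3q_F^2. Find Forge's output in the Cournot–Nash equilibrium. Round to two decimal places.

9.45

Arcadia's profit: π_A = (152 - Q)q_A - (65q_A + q_A²). Setting ∂π_A/∂q_A = 0: 87 - 4q_A - (q_F) = 0.
Forge's first-order condition: 95 - 8q_F - (q_A) = 0.
So q_A = (87 - q_F)/4 and q_F = (95 - q_A)/8.
Substituting one into the other gives q_A = 601/31 and q_F = 293/31.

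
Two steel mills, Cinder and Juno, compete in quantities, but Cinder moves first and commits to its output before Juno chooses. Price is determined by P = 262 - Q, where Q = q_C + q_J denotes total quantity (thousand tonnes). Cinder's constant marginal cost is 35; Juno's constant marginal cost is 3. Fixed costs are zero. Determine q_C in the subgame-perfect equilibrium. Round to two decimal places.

97.50

The follower Juno best-responds to any q_C: π_J = (262 - Q)q_J - 3q_J.
∂π_J/∂q_J = 259 - q_C - 2q_J = 0 gives the reaction function q_J = (259 - q_C)/2.
Cinder substitutes q_J(q_C) into its own profit: π_C = q_C(262 - q_C - (259 - q_C)/2) - 35q_C = (265/2 - (1/2)q_C)q_C - 35q_C.
Leader FOC: 195/2 - q_C = 0, so q_C = 195/2.
Then q_J = (259 - 195/2)/2 = 323/4.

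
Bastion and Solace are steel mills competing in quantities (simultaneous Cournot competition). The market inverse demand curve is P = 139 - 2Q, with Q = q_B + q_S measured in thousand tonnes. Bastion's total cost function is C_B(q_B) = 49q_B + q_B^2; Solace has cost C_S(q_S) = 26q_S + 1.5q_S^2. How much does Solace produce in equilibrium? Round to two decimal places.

13.11

Bastion's profit: π_B = (139 - 2Q)q_B - (49q_B + q_B²). Setting ∂π_B/∂q_B = 0: 90 - 6q_B - 2(q_S) = 0.
Solace's profit: π_S = (139 - 2Q)q_S - (26q_S + (3/2)q_S²). Setting ∂π_S/∂q_S = 0: 113 - 7q_S - 2(q_B) = 0.
Rearranging gives the reaction functions q_B = (90 - 2q_S)/6 and q_S = (113 - 2q_B)/7.
Substituting one into the other gives q_B = 202/19 and q_S = 249/19.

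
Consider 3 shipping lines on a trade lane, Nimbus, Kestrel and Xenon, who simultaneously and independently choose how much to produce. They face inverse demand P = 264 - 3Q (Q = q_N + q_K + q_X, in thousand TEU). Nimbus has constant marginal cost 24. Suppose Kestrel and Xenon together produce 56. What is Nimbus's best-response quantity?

12

With rivals' combined output fixed at 56, Nimbus's profit is π_N = (264 - 3·56 - 3q_N)q_N - (24q_N) = (96 - 3q_N)q_N - (24q_N).
∂π_N/∂q_N = 72 - 6q_N = 0, so q_N = 12.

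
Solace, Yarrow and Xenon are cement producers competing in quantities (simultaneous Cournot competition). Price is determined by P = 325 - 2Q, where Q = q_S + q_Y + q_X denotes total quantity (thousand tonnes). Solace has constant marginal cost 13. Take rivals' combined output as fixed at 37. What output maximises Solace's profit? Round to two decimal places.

With rivals' combined output fixed at 37, Solace's profit is π_S = (325 - 2·37 - 2q_S)q_S - (13q_S) = (251 - 2q_S)q_S - (13q_S).
∂π_S/∂q_S = 238 - 4q_S = 0, so q_S = 119/2.

59.50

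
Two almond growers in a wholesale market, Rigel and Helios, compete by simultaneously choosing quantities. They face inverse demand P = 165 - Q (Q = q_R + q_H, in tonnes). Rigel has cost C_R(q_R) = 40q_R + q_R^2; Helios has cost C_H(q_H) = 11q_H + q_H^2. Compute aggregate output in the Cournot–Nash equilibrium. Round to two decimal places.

Rigel's profit: π_R = (165 - Q)q_R - (40q_R + q_R²). Setting ∂π_R/∂q_R = 0: 125 - 4q_R - (q_H) = 0.
Helios's first-order condition: 154 - 4q_H - (q_R) = 0.
Rearranging gives the reaction functions q_R = (125 - q_H)/4 and q_H = (154 - q_R)/4.
Solving the pair: q_R = 346/15, q_H = 491/15.
Total output Q = 346/15 + 491/15 = 279/5.

55.80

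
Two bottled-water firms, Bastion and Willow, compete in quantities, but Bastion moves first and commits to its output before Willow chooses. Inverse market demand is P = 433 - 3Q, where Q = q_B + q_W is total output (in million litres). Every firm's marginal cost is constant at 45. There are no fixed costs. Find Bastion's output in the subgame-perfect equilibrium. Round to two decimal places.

Solve by backward induction. Given q_B, the follower Willow maximises π_W = (433 - 3q_B - 3q_W)q_W - 45q_W.
Follower FOC: 388 - 3q_B - 6q_W = 0, so q_W(q_B) = (388 - 3q_B)/6.
The leader anticipates this reaction. Substituting into P = 433 - 3Q gives P = 239 - (3/2)q_B, so π_B = (239 - (3/2)q_B)q_B - 45q_B.
Maximising: ∂π_B/∂q_B = 194 - 3q_B = 0, giving q_B = 194/3.
Then q_W = (388 - 3·(194/3))/6 = 97/3.

64.67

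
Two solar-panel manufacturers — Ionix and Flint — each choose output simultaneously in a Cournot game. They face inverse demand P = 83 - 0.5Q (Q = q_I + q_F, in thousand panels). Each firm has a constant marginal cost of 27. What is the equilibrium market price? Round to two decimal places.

A representative firm's profit is π_i = q_i(83 - 0.5Q) - 27q_i.
Setting ∂π_i/∂q_i = 0 with rivals' quantities fixed: 56 - q_i - (1/2)q_j = 0.
With identical firms every q_j equals q_i, so q_j = q_i and 56 = (3/2)q_i, giving q_i = 112/3.
Total output Q = 224/3, so price P = 83 - (1/2)·(224/3) = 137/3.

45.67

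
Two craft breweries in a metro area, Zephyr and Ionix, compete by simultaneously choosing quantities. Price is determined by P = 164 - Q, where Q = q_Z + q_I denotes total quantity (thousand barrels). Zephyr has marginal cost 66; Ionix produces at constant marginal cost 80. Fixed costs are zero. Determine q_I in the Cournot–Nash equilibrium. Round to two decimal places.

Zephyr's profit: π_Z = (164 - Q)q_Z - (66q_Z). Setting ∂π_Z/∂q_Z = 0: 98 - 2q_Z - (q_I) = 0.
Ionix's profit: π_I = (164 - Q)q_I - (80q_I). Setting ∂π_I/∂q_I = 0: 84 - 2q_I - (q_Z) = 0.
Best responses: q_Z = (98 - q_I)/2, q_I = (84 - q_Z)/2.
Substituting one into the other gives q_Z = 112/3 and q_I = 70/3.

23.33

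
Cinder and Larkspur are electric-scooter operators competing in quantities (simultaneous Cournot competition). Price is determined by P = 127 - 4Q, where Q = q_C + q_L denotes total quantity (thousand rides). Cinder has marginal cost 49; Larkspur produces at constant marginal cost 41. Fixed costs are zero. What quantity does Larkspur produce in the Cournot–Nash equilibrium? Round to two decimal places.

Cinder's profit: π_C = (127 - 4Q)q_C - (49q_C). Setting ∂π_C/∂q_C = 0: 78 - 8q_C - 4(q_L) = 0.
Larkspur's first-order condition: 86 - 8q_L - 4(q_C) = 0.
Rearranging gives the reaction functions q_C = (78 - 4q_L)/8 and q_L = (86 - 4q_C)/8.
Substituting one into the other gives q_C = 35/6 and q_L = 47/6.

7.83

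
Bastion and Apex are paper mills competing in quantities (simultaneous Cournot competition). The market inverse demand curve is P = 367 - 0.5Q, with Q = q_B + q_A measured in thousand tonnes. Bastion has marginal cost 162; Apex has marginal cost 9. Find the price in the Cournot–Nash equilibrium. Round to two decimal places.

Bastion's profit: π_B = (367 - 0.5Q)q_B - (162q_B). Setting ∂π_B/∂q_B = 0: 205 - q_B - (1/2)(q_A) = 0.
Apex's profit: π_A = (367 - 0.5Q)q_A - (9q_A). Setting ∂π_A/∂q_A = 0: 358 - q_A - (1/2)(q_B) = 0.
So q_B = (205 - (1/2)q_A) and q_A = (358 - (1/2)q_B).
Solving the pair: q_B = 104/3, q_A = 1022/3.
Total output Q = 1126/3, so price P = 367 - (1/2)·(1126/3) = 538/3.

179.33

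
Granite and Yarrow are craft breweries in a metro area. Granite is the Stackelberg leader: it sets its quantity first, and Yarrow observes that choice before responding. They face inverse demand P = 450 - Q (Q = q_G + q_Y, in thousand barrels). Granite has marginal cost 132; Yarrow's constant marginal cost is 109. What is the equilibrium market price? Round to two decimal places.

205.75

The follower Yarrow best-responds to any q_G: π_Y = (450 - Q)q_Y - 109q_Y.
Setting the follower's marginal profit to zero, 341 - q_G - 2q_Y = 0, i.e. q_Y = (341 - q_G)/2.
Granite substitutes q_Y(q_G) into its own profit: π_G = q_G(450 - q_G - (341 - q_G)/2) - 132q_G = (559/2 - (1/2)q_G)q_G - 132q_G.
Maximising: ∂π_G/∂q_G = 295/2 - q_G = 0, giving q_G = 295/2.
Then q_Y = (341 - 295/2)/2 = 387/4.
Total output Q = 977/4, so price P = 450 - 977/4 = 823/4.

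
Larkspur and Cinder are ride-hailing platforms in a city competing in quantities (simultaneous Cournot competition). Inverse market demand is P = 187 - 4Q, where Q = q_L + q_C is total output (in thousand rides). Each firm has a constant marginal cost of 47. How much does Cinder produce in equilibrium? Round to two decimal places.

Each firm earns π_i = (187 - 4Q)q_i - 47q_i.
First-order condition (treating rivals' output as given): 140 - 8q_i - 4q_j = 0.
With identical firms every q_j equals q_i, so q_j = q_i and 140 = 12q_i, giving q_i = 35/3.

11.67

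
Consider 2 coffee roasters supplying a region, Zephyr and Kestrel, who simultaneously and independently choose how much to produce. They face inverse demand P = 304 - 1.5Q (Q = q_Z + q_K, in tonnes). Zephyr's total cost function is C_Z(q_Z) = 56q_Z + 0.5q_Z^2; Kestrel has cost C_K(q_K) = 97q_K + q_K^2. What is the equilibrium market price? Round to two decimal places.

186.92

Zephyr's profit: π_Z = (304 - 1.5Q)q_Z - (56q_Z + (1/2)q_Z²). Setting ∂π_Z/∂q_Z = 0: 248 - 4q_Z - (3/2)(q_K) = 0.
Kestrel's first-order condition: 207 - 5q_K - (3/2)(q_Z) = 0.
So q_Z = (248 - (3/2)q_K)/4 and q_K = (207 - (3/2)q_Z)/5.
Solving the pair: q_Z = 52.3662, q_K = 1824/71.
Total output Q = 78.0563, so price P = 304 - (3/2)·78.0563 = 186.9155.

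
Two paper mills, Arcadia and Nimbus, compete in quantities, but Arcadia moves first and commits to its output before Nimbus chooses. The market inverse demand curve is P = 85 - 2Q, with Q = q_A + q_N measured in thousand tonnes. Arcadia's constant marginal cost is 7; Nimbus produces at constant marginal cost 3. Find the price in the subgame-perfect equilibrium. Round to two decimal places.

25.50

The follower Nimbus best-responds to any q_A: π_N = (85 - 2Q)q_N - 3q_N.
∂π_N/∂q_N = 82 - 2q_A - 4q_N = 0 gives the reaction function q_N = (82 - 2q_A)/4.
The leader anticipates this reaction. Substituting into P = 85 - 2Q gives P = 44 - q_A, so π_A = (44 - q_A)q_A - 7q_A.
Maximising: ∂π_A/∂q_A = 37 - 2q_A = 0, giving q_A = 37/2.
Then q_N = (82 - 2·(37/2))/4 = 45/4.
Total output Q = 119/4, so price P = 85 - 2·(119/4) = 51/2.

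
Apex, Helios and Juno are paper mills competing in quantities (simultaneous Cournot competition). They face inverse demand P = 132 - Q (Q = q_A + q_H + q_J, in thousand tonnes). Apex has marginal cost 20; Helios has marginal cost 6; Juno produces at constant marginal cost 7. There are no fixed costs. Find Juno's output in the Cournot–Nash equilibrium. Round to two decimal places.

Apex's profit: π_A = (132 - Q)q_A - (20q_A). Setting ∂π_A/∂q_A = 0: 112 - 2q_A - (q_H + q_J) = 0.
Helios's first-order condition: 126 - 2q_H - (q_A + q_J) = 0.
Juno's profit: π_J = (132 - Q)q_J - (7q_J). Setting ∂π_J/∂q_J = 0: 125 - 2q_J - (q_A + q_H) = 0.
Summing all 3 equations gives 363 − 4Q = 0, hence Q = 363/4.
Back-substituting: q_A = (112 − 363/4) = 85/4, q_H = (126 − 363/4) = 141/4, q_J = (125 − 363/4) = 137/4.

34.25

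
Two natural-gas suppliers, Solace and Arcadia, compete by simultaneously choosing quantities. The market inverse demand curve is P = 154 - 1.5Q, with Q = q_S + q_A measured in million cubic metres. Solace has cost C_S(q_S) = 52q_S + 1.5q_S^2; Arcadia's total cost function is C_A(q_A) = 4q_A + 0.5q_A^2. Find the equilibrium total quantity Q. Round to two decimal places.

42.76

Solace's profit: π_S = (154 - 1.5Q)q_S - (52q_S + (3/2)q_S²). Setting ∂π_S/∂q_S = 0: 102 - 6q_S - (3/2)(q_A) = 0.
Arcadia's first-order condition: 150 - 4q_A - (3/2)(q_S) = 0.
So q_S = (102 - (3/2)q_A)/6 and q_A = (150 - (3/2)q_S)/4.
Substituting one into the other gives q_S = 244/29 and q_A = 996/29.
Total output Q = 244/29 + 996/29 = 1240/29.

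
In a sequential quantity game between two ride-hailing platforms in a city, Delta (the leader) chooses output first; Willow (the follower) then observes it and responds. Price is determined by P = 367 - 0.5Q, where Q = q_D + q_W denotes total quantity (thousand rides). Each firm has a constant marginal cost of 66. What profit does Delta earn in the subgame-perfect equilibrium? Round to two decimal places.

The follower Willow best-responds to any q_D: π_W = (367 - 0.5Q)q_W - 66q_W.
Setting the follower's marginal profit to zero, 301 - (1/2)q_D - q_W = 0, i.e. q_W = (301 - (1/2)q_D).
The leader anticipates this reaction. Substituting into P = 367 - 0.5Q gives P = 433/2 - (1/4)q_D, so π_D = (433/2 - (1/4)q_D)q_D - 66q_D.
The leader's first-order condition 301/2 - (1/2)q_D = 0 yields q_D = 301.
Then q_W = (301 - (1/2)·301) = 301/2.
Price P = 367 - (1/2)·(903/2) = 565/4.
Delta's profit: (565/4 - 66)·301 = 22650.2500.

22650.25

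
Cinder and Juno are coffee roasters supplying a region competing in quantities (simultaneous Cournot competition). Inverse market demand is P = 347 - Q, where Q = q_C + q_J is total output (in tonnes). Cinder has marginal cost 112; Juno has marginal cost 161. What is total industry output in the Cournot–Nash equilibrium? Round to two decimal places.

Cinder's profit: π_C = (347 - Q)q_C - (112q_C). Setting ∂π_C/∂q_C = 0: 235 - 2q_C - (q_J) = 0.
Juno's profit: π_J = (347 - Q)q_J - (161q_J). Setting ∂π_J/∂q_J = 0: 186 - 2q_J - (q_C) = 0.
Best responses: q_C = (235 - q_J)/2, q_J = (186 - q_C)/2.
Solving the pair: q_C = 284/3, q_J = 137/3.
Total output Q = 284/3 + 137/3 = 421/3.

140.33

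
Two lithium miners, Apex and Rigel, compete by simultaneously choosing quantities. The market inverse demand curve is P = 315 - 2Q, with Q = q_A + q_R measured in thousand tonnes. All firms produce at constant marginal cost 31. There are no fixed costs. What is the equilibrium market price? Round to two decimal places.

A representative firm's profit is π_i = q_i(315 - 2Q) - 31q_i.
Setting ∂π_i/∂q_i = 0 with rivals' quantities fixed: 284 - 4q_i - 2q_j = 0.
By symmetry each firm produces the same amount; substituting q_j = q_i yields q_i = 284/6 = 142/3.
Total output Q = 284/3, so price P = 315 - 2·(284/3) = 377/3.

125.67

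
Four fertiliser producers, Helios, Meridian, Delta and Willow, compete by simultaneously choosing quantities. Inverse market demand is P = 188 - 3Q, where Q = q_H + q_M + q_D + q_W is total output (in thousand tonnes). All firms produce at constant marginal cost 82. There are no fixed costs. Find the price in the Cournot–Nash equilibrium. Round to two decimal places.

103.20

A representative firm's profit is π_i = q_i(188 - 3Q) - 82q_i.
Setting ∂π_i/∂q_i = 0 with rivals' quantities fixed: 106 - 6q_i - 3·Σ_{j≠i} q_j = 0.
With identical firms every q_j equals q_i, so Σ_{j≠i} q_j = 3q_i and 106 = 15q_i, giving q_i = 106/15.
Total output Q = 424/15, so price P = 188 - 3·(424/15) = 516/5.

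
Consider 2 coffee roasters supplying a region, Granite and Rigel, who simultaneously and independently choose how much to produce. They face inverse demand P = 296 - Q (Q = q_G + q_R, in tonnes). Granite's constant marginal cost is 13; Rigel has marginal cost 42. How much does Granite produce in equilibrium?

Granite's profit: π_G = (296 - Q)q_G - (13q_G). Setting ∂π_G/∂q_G = 0: 283 - 2q_G - (q_R) = 0.
Rigel's first-order condition: 254 - 2q_R - (q_G) = 0.
So q_G = (283 - q_R)/2 and q_R = (254 - q_G)/2.
Substituting one into the other gives q_G = 104 and q_R = 75.

104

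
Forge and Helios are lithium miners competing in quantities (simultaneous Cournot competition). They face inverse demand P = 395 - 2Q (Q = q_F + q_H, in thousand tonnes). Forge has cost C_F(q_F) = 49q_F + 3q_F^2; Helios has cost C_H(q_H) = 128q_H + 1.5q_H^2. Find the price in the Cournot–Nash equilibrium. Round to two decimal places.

277.85

Forge's profit: π_F = (395 - 2Q)q_F - (49q_F + 3q_F²). Setting ∂π_F/∂q_F = 0: 346 - 10q_F - 2(q_H) = 0.
Helios's first-order condition: 267 - 7q_H - 2(q_F) = 0.
So q_F = (346 - 2q_H)/10 and q_H = (267 - 2q_F)/7.
Solving the pair: q_F = 944/33, q_H = 989/33.
Total output Q = 1933/33, so price P = 395 - 2·(1933/33) = 277.8485.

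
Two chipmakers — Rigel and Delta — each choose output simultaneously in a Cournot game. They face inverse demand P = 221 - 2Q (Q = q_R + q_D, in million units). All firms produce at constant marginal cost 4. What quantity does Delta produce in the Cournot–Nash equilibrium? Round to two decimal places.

36.17

A representative firm's profit is π_i = q_i(221 - 2Q) - 4q_i.
Setting ∂π_i/∂q_i = 0 with rivals' quantities fixed: 217 - 4q_i - 2q_j = 0.
With identical firms every q_j equals q_i, so q_j = q_i and 217 = 6q_i, giving q_i = 217/6.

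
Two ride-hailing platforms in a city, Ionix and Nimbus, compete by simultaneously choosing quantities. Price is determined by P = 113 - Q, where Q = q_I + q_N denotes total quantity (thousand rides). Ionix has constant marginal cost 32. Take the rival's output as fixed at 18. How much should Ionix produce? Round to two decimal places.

31.50

With the rival's output fixed at 18, Ionix's profit is π_I = (113 - 18 - q_I)q_I - (32q_I) = (95 - q_I)q_I - (32q_I).
∂π_I/∂q_I = 63 - 2q_I = 0, so q_I = 63/2.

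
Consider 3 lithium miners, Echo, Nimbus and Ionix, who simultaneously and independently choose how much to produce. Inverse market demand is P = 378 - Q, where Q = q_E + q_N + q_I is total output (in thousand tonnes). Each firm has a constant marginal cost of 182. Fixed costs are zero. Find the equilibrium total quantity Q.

147

Each firm earns π_i = (378 - Q)q_i - 182q_i.
Setting ∂π_i/∂q_i = 0 with rivals' quantities fixed: 196 - 2q_i - Σ_{j≠i} q_j = 0.
By symmetry each firm produces the same amount; substituting Σ_{j≠i} q_j = 2q_i yields q_i = 196/4 = 49.
Total output Q = 49 + 49 + 49 = 147.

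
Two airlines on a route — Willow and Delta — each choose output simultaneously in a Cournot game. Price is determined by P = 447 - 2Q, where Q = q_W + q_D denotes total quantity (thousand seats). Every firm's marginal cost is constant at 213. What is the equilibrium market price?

291

Each firm earns π_i = (447 - 2Q)q_i - 213q_i.
Setting ∂π_i/∂q_i = 0 with rivals' quantities fixed: 234 - 4q_i - 2q_j = 0.
By symmetry each firm produces the same amount; substituting q_j = q_i yields q_i = 234/6 = 39.
Total output Q = 78, so price P = 447 - 2·78 = 291.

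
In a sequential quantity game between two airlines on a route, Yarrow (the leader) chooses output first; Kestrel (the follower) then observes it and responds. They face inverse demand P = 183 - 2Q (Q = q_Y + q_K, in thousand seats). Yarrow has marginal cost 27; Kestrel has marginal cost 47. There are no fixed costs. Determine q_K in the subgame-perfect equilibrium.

12

The follower Kestrel best-responds to any q_Y: π_K = (183 - 2Q)q_K - 47q_K.
Setting the follower's marginal profit to zero, 136 - 2q_Y - 4q_K = 0, i.e. q_K = (136 - 2q_Y)/4.
Yarrow substitutes q_K(q_Y) into its own profit: π_Y = q_Y(183 - 2q_Y - (136 - 2q_Y)/2) - 27q_Y = (115 - q_Y)q_Y - 27q_Y.
Maximising: ∂π_Y/∂q_Y = 88 - 2q_Y = 0, giving q_Y = 44.
Then q_K = (136 - 2·44)/4 = 12.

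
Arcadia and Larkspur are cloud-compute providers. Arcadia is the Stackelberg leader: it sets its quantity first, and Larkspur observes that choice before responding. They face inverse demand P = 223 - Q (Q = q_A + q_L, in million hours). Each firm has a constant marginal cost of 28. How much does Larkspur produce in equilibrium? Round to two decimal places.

48.75

Solve by backward induction. Given q_A, the follower Larkspur maximises π_L = (223 - q_A - q_L)q_L - 28q_L.
Setting the follower's marginal profit to zero, 195 - q_A - 2q_L = 0, i.e. q_L = (195 - q_A)/2.
Arcadia substitutes q_L(q_A) into its own profit: π_A = q_A(223 - q_A - (195 - q_A)/2) - 28q_A = (251/2 - (1/2)q_A)q_A - 28q_A.
Maximising: ∂π_A/∂q_A = 195/2 - q_A = 0, giving q_A = 195/2.
Then q_L = (195 - 195/2)/2 = 195/4.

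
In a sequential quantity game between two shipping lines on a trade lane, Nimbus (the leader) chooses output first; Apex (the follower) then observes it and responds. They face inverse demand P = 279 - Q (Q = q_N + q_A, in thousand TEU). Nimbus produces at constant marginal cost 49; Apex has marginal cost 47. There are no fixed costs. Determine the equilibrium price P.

106

The follower Apex best-responds to any q_N: π_A = (279 - Q)q_A - 47q_A.
Setting the follower's marginal profit to zero, 232 - q_N - 2q_A = 0, i.e. q_A = (232 - q_N)/2.
Nimbus substitutes q_A(q_N) into its own profit: π_N = q_N(279 - q_N - (232 - q_N)/2) - 49q_N = (163 - (1/2)q_N)q_N - 49q_N.
The leader's first-order condition 114 - q_N = 0 yields q_N = 114.
Then q_A = (232 - 114)/2 = 59.
Total output Q = 173, so price P = 279 - 173 = 106.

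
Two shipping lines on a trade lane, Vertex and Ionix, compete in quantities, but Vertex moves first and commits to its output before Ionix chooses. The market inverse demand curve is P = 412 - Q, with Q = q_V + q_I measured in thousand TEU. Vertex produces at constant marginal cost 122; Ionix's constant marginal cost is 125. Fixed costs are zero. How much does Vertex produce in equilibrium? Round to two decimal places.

The follower Ionix best-responds to any q_V: π_I = (412 - Q)q_I - 125q_I.
Follower FOC: 287 - q_V - 2q_I = 0, so q_I(q_V) = (287 - q_V)/2.
The leader anticipates this reaction. Substituting into P = 412 - Q gives P = 537/2 - (1/2)q_V, so π_V = (537/2 - (1/2)q_V)q_V - 122q_V.
Leader FOC: 293/2 - q_V = 0, so q_V = 293/2.
Then q_I = (287 - 293/2)/2 = 281/4.

146.50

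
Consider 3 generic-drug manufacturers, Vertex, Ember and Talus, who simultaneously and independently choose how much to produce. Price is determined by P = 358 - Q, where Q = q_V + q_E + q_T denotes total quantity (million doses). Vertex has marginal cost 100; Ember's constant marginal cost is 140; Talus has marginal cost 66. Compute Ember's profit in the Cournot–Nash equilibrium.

Vertex's profit: π_V = (358 - Q)q_V - (100q_V). Setting ∂π_V/∂q_V = 0: 258 - 2q_V - (q_E + q_T) = 0.
Ember's first-order condition: 218 - 2q_E - (q_V + q_T) = 0.
Talus's profit: π_T = (358 - Q)q_T - (66q_T). Setting ∂π_T/∂q_T = 0: 292 - 2q_T - (q_V + q_E) = 0.
Adding the 3 first-order conditions: 768 − 4Q = 0, so Q = 192.
Back-substituting: q_V = (258 − 192) = 66, q_E = (218 − 192) = 26, q_T = (292 − 192) = 100.
Price P = 358 - 192 = 166.
Ember's profit: (166 - 140)·26 = 676.

676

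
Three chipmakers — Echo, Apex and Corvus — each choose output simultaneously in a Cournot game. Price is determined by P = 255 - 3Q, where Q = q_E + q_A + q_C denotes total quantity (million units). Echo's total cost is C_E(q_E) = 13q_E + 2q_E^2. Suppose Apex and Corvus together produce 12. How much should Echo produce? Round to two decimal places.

With rivals' combined output fixed at 12, Echo's profit is π_E = (255 - 3·12 - 3q_E)q_E - (13q_E + 2q_E²) = (219 - 3q_E)q_E - (13q_E + 2q_E²).
∂π_E/∂q_E = 206 - 10q_E = 0, so q_E = 103/5.

20.60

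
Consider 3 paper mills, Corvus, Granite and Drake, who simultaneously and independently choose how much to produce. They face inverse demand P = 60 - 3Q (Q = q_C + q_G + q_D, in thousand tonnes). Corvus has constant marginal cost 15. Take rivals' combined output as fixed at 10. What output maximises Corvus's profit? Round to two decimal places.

2.50

With rivals' combined output fixed at 10, Corvus's profit is π_C = (60 - 3·10 - 3q_C)q_C - (15q_C) = (30 - 3q_C)q_C - (15q_C).
∂π_C/∂q_C = 15 - 6q_C = 0, so q_C = 5/2.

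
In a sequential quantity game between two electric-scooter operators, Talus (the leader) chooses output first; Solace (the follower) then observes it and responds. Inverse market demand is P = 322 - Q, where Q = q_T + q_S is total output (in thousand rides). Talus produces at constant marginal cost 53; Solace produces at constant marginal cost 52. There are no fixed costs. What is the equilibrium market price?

Solve by backward induction. Given q_T, the follower Solace maximises π_S = (322 - q_T - q_S)q_S - 52q_S.
∂π_S/∂q_S = 270 - q_T - 2q_S = 0 gives the reaction function q_S = (270 - q_T)/2.
The leader anticipates this reaction. Substituting into P = 322 - Q gives P = 187 - (1/2)q_T, so π_T = (187 - (1/2)q_T)q_T - 53q_T.
Leader FOC: 134 - q_T = 0, so q_T = 134.
Then q_S = (270 - 134)/2 = 68.
Total output Q = 202, so price P = 322 - 202 = 120.

120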